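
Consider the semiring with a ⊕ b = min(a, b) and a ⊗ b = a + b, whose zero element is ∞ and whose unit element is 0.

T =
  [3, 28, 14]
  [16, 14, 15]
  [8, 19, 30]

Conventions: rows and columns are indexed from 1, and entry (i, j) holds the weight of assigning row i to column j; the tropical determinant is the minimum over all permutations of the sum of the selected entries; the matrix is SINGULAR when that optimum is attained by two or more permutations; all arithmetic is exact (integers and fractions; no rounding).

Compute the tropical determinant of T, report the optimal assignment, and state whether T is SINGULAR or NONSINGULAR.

σ = (1, 2, 3): 3 + 14 + 30 = 47
σ = (1, 3, 2): 3 + 15 + 19 = 37
σ = (2, 1, 3): 28 + 16 + 30 = 74
σ = (2, 3, 1): 28 + 15 + 8 = 51
σ = (3, 1, 2): 14 + 16 + 19 = 49
σ = (3, 2, 1): 14 + 14 + 8 = 36
Optimal value attained by: σ = (3, 2, 1).
Answer: det⊕(T) = 36; verdict: NONSINGULAR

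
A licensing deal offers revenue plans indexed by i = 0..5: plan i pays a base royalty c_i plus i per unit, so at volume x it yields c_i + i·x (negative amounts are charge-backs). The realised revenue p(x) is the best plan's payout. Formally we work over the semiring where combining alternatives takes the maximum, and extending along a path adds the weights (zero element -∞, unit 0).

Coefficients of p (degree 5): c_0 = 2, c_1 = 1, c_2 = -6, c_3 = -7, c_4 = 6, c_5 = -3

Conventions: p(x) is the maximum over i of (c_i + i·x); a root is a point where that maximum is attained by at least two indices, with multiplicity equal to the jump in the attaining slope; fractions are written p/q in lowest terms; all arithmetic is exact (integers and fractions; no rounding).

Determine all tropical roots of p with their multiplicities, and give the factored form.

hull edge (i=0, c=2) to (i=4, c=6): slope 1, span 4
hull edge (i=4, c=6) to (i=5, c=-3): slope -9, span 1
Factored form: p(x) = -3 ⊗ (x ⊕ (-1)) ⊗ (x ⊕ (-1)) ⊗ (x ⊕ (-1)) ⊗ (x ⊕ (-1)) ⊗ (x ⊕ 9)
Answer: roots = -1 (mult 4), 9 (mult 1)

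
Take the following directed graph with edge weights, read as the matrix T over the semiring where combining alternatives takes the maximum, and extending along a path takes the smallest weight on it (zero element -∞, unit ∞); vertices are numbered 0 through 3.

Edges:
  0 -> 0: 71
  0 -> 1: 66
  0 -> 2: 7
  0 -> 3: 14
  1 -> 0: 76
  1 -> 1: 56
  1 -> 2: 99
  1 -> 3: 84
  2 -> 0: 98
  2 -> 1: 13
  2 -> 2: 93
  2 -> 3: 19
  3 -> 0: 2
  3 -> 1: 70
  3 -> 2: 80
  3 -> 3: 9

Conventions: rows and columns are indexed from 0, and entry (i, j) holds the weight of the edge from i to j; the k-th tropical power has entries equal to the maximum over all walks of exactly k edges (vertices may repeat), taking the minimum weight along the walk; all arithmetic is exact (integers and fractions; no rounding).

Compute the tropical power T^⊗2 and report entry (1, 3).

T^⊗2:
  [71, 66, 66, 66]
  [98, 70, 93, 56]
  [93, 66, 93, 19]
  [80, 56, 80, 70]
Key observation: the optimum is the walk 1->1->3, with weight 56 min 84 = 56.
Optimal value attained by: walk 1->1->3.
Answer: (T^⊗2)[1][3] = 56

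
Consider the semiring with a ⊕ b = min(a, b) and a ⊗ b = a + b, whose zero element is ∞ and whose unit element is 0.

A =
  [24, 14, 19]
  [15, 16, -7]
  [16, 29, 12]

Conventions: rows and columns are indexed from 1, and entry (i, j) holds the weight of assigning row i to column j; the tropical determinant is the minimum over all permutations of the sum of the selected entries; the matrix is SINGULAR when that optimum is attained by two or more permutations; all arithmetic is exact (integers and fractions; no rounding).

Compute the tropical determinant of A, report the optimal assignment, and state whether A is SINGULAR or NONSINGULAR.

σ = (1, 2, 3): 24 + 16 + 12 = 52
σ = (1, 3, 2): 24 + (-7) + 29 = 46
σ = (2, 1, 3): 14 + 15 + 12 = 41
σ = (2, 3, 1): 14 + (-7) + 16 = 23
σ = (3, 1, 2): 19 + 15 + 29 = 63
σ = (3, 2, 1): 19 + 16 + 16 = 51
Optimal value attained by: σ = (2, 3, 1).
Answer: det⊕(A) = 23; verdict: NONSINGULAR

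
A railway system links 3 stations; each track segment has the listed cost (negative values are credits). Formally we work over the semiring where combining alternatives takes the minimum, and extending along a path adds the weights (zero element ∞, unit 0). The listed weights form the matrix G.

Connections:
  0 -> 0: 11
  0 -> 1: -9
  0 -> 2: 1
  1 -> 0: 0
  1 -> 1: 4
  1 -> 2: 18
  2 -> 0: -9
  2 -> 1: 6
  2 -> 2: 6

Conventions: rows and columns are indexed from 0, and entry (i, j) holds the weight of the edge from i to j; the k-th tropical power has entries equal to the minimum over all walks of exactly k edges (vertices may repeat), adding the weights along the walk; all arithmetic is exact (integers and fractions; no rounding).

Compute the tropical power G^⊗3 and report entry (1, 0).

G^⊗2:
  [-9, -5, 7]
  [4, -9, 1]
  [-3, -18, -8]
G^⊗3:
  [-5, -18, -8]
  [-9, -5, 5]
  [-18, -14, -2]
Key observation: the optimum is the walk 1->0->1->0, with weight 0 + (-9) + 0 = -9.
Optimal value attained by: walk 1->0->1->0.
Answer: (G^⊗3)[1][0] = -9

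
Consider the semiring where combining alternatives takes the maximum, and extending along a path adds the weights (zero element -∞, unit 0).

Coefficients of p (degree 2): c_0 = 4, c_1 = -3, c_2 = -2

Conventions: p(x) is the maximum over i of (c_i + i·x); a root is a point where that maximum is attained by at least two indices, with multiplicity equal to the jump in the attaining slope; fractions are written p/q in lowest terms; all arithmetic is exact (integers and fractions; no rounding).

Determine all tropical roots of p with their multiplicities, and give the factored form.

hull edge (i=0, c=4) to (i=2, c=-2): slope -3, span 2
Factored form: p(x) = -2 ⊗ (x ⊕ 3) ⊗ (x ⊕ 3)
Answer: roots = 3 (mult 2)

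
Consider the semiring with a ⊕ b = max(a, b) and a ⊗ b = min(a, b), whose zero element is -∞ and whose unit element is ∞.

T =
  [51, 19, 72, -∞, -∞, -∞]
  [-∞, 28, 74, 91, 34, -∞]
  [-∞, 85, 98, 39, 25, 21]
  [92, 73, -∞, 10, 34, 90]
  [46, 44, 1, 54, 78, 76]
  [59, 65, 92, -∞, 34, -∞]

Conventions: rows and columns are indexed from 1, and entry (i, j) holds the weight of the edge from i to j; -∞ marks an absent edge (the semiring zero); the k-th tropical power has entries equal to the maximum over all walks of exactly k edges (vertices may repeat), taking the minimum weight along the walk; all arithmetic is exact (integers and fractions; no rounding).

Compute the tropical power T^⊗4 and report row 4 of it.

T^⊗2:
  [51, 72, 72, 39, 25, 21]
  [91, 74, 74, 39, 34, 90]
  [39, 85, 98, 85, 34, 39]
  [59, 65, 90, 73, 34, 34]
  [59, 65, 76, 54, 78, 76]
  [51, 85, 92, 65, 34, 34]
T^⊗3:
  [51, 72, 72, 72, 34, 39]
  [59, 74, 90, 74, 34, 39]
  [85, 85, 98, 85, 34, 85]
  [73, 85, 90, 65, 34, 73]
  [59, 76, 76, 65, 78, 76]
  [65, 85, 92, 85, 34, 65]
T^⊗4:
  [72, 72, 72, 72, 34, 72]
  [74, 85, 90, 74, 34, 74]
  [85, 85, 98, 85, 34, 85]
  [65, 85, 90, 85, 34, 65]
  [65, 76, 76, 76, 78, 76]
  [85, 85, 92, 85, 34, 85]
Answer: row 4 of T^⊗4 = [65, 85, 90, 85, 34, 65]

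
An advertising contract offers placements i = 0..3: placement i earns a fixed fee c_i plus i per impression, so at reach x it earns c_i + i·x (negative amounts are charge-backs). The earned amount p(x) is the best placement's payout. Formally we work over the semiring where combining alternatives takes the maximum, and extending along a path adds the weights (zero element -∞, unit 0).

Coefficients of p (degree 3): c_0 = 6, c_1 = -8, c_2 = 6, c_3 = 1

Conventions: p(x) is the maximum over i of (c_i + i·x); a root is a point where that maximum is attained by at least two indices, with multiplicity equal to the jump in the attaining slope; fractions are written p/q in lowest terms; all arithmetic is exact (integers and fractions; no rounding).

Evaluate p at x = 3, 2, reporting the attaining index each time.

p(3) = max(6+0·3=6, -8+1·3=-5, 6+2·3=12, 1+3·3=10) = 12 (attained by i=2)
p(2) = max(6+0·2=6, -8+1·2=-6, 6+2·2=10, 1+3·2=7) = 10 (attained by i=2)
Answer: p(3) = 12; p(2) = 10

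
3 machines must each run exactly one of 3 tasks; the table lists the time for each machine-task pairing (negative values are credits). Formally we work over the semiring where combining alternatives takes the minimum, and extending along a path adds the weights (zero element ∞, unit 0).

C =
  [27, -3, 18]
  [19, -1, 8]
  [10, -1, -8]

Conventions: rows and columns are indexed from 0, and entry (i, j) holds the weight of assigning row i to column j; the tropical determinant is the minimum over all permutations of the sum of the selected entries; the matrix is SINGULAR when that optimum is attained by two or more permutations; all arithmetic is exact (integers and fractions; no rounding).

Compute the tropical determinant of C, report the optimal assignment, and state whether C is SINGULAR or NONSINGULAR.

σ = (0, 1, 2): 27 + (-1) + (-8) = 18
σ = (0, 2, 1): 27 + 8 + (-1) = 34
σ = (1, 0, 2): (-3) + 19 + (-8) = 8
σ = (1, 2, 0): (-3) + 8 + 10 = 15
σ = (2, 0, 1): 18 + 19 + (-1) = 36
σ = (2, 1, 0): 18 + (-1) + 10 = 27
Optimal value attained by: σ = (1, 0, 2).
Answer: det⊕(C) = 8; verdict: NONSINGULAR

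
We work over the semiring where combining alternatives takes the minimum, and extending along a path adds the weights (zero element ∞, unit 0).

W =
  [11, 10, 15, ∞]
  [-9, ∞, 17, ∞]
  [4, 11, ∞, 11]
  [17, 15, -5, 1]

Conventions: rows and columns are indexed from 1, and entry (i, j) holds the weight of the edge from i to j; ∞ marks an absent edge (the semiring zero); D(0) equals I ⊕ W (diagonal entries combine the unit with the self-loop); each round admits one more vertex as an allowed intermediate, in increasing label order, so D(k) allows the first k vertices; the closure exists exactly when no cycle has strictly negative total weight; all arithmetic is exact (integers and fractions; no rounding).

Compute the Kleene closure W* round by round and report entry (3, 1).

D(0):
  [0, 10, 15, ∞]
  [-9, 0, 17, ∞]
  [4, 11, 0, 11]
  [17, 15, -5, 0]
D(1):
  [0, 10, 15, ∞]
  [-9, 0, 6, ∞]
  [4, 11, 0, 11]
  [17, 15, -5, 0]
D(2):
  [0, 10, 15, ∞]
  [-9, 0, 6, ∞]
  [2, 11, 0, 11]
  [6, 15, -5, 0]
D(3):
  [0, 10, 15, 26]
  [-9, 0, 6, 17]
  [2, 11, 0, 11]
  [-3, 6, -5, 0]
D(4):
  [0, 10, 15, 26]
  [-9, 0, 6, 17]
  [2, 11, 0, 11]
  [-3, 6, -5, 0]
Answer: W*[3][1] = 2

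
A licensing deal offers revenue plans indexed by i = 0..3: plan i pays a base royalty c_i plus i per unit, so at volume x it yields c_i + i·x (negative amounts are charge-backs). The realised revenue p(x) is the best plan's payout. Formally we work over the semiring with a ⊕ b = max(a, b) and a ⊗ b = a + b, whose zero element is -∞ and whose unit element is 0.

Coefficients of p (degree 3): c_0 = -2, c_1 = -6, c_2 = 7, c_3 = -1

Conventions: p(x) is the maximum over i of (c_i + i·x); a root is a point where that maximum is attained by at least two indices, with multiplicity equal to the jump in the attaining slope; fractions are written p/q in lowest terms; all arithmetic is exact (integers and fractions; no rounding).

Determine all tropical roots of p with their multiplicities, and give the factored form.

hull edge (i=0, c=-2) to (i=2, c=7): slope 9/2, span 2
hull edge (i=2, c=7) to (i=3, c=-1): slope -8, span 1
Factored form: p(x) = -1 ⊗ (x ⊕ (-9/2)) ⊗ (x ⊕ (-9/2)) ⊗ (x ⊕ 8)
Answer: roots = -9/2 (mult 2), 8 (mult 1)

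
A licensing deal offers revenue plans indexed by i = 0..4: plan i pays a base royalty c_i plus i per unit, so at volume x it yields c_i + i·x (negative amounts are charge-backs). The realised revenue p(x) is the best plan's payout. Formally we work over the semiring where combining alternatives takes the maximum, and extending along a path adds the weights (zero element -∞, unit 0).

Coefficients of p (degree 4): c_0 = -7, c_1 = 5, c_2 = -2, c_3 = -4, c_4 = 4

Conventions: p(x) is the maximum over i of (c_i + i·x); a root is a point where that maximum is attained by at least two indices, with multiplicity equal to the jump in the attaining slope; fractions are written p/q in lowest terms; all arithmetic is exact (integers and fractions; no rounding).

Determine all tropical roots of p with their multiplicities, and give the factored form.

hull edge (i=0, c=-7) to (i=1, c=5): slope 12, span 1
hull edge (i=1, c=5) to (i=4, c=4): slope -1/3, span 3
Factored form: p(x) = 4 ⊗ (x ⊕ (-12)) ⊗ (x ⊕ 1/3) ⊗ (x ⊕ 1/3) ⊗ (x ⊕ 1/3)
Answer: roots = -12 (mult 1), 1/3 (mult 3)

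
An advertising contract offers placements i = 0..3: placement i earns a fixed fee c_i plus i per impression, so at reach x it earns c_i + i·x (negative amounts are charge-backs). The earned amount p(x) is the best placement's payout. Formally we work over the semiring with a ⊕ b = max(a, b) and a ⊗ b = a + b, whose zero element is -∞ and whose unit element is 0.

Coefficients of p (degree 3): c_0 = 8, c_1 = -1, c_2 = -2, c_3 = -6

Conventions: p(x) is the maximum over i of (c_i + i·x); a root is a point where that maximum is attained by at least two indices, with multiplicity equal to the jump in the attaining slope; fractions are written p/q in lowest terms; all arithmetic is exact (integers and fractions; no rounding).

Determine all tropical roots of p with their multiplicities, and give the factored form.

hull edge (i=0, c=8) to (i=3, c=-6): slope -14/3, span 3
Factored form: p(x) = -6 ⊗ (x ⊕ 14/3) ⊗ (x ⊕ 14/3) ⊗ (x ⊕ 14/3)
Answer: roots = 14/3 (mult 3)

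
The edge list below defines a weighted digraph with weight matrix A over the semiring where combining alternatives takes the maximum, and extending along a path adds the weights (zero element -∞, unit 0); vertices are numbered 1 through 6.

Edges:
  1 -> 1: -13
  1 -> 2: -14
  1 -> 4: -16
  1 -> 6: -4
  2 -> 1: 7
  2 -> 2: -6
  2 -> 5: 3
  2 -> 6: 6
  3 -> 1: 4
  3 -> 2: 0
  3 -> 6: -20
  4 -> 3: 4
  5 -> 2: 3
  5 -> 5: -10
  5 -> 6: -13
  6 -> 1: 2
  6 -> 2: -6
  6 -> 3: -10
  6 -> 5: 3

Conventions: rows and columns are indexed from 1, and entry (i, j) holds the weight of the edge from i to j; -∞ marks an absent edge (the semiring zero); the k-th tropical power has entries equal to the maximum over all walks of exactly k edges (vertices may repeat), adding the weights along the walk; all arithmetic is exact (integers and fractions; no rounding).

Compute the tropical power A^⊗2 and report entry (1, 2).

A^⊗2:
  [-2, -10, -12, -29, -1, -8]
  [8, 6, -4, -9, 9, 3]
  [7, -6, -30, -12, 3, 6]
  [8, 4, -∞, -∞, -∞, -16]
  [10, -3, -23, -∞, 6, 9]
  [1, 6, -∞, -14, -3, 0]
Key observation: the optimum is the walk 1->6->2, with weight (-4) + (-6) = -10.
Optimal value attained by: walk 1->6->2.
Answer: (A^⊗2)[1][2] = -10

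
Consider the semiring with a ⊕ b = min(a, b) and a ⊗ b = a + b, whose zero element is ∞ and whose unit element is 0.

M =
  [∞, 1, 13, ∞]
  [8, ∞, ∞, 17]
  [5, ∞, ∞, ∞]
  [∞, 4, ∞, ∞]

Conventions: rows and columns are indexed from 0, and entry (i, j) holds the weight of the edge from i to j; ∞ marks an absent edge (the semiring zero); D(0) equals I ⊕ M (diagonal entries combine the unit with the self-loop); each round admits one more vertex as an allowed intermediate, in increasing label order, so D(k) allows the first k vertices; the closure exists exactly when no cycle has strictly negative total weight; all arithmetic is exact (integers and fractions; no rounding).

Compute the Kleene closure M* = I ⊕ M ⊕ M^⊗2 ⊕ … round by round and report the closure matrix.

D(0):
  [0, 1, 13, ∞]
  [8, 0, ∞, 17]
  [5, ∞, 0, ∞]
  [∞, 4, ∞, 0]
D(1):
  [0, 1, 13, ∞]
  [8, 0, 21, 17]
  [5, 6, 0, ∞]
  [∞, 4, ∞, 0]
D(2):
  [0, 1, 13, 18]
  [8, 0, 21, 17]
  [5, 6, 0, 23]
  [12, 4, 25, 0]
D(3):
  [0, 1, 13, 18]
  [8, 0, 21, 17]
  [5, 6, 0, 23]
  [12, 4, 25, 0]
D(4):
  [0, 1, 13, 18]
  [8, 0, 21, 17]
  [5, 6, 0, 23]
  [12, 4, 25, 0]
Answer: M* = [[0, 1, 13, 18], [8, 0, 21, 17], [5, 6, 0, 23], [12, 4, 25, 0]]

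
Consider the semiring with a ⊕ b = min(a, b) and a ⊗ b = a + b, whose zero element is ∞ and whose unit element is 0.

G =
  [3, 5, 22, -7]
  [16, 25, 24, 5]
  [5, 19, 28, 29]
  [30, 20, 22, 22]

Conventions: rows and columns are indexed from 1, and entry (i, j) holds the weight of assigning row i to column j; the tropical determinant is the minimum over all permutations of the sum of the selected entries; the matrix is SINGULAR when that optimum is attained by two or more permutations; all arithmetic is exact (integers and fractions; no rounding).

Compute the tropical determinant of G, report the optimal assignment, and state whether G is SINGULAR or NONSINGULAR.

σ = (1, 2, 3, 4): 3 + 25 + 28 + 22 = 78
σ = (1, 2, 4, 3): 3 + 25 + 29 + 22 = 79
σ = (1, 3, 2, 4): 3 + 24 + 19 + 22 = 68
σ = (1, 3, 4, 2): 3 + 24 + 29 + 20 = 76
σ = (1, 4, 2, 3): 3 + 5 + 19 + 22 = 49
σ = (1, 4, 3, 2): 3 + 5 + 28 + 20 = 56
σ = (2, 1, 3, 4): 5 + 16 + 28 + 22 = 71
σ = (2, 1, 4, 3): 5 + 16 + 29 + 22 = 72
σ = (2, 3, 1, 4): 5 + 24 + 5 + 22 = 56
σ = (2, 3, 4, 1): 5 + 24 + 29 + 30 = 88
σ = (2, 4, 1, 3): 5 + 5 + 5 + 22 = 37
σ = (2, 4, 3, 1): 5 + 5 + 28 + 30 = 68
σ = (3, 1, 2, 4): 22 + 16 + 19 + 22 = 79
σ = (3, 1, 4, 2): 22 + 16 + 29 + 20 = 87
σ = (3, 2, 1, 4): 22 + 25 + 5 + 22 = 74
σ = (3, 2, 4, 1): 22 + 25 + 29 + 30 = 106
σ = (3, 4, 1, 2): 22 + 5 + 5 + 20 = 52
σ = (3, 4, 2, 1): 22 + 5 + 19 + 30 = 76
σ = (4, 1, 2, 3): (-7) + 16 + 19 + 22 = 50
σ = (4, 1, 3, 2): (-7) + 16 + 28 + 20 = 57
σ = (4, 2, 1, 3): (-7) + 25 + 5 + 22 = 45
σ = (4, 2, 3, 1): (-7) + 25 + 28 + 30 = 76
σ = (4, 3, 1, 2): (-7) + 24 + 5 + 20 = 42
σ = (4, 3, 2, 1): (-7) + 24 + 19 + 30 = 66
Optimal value attained by: σ = (2, 4, 1, 3).
Answer: det⊕(G) = 37; verdict: NONSINGULAR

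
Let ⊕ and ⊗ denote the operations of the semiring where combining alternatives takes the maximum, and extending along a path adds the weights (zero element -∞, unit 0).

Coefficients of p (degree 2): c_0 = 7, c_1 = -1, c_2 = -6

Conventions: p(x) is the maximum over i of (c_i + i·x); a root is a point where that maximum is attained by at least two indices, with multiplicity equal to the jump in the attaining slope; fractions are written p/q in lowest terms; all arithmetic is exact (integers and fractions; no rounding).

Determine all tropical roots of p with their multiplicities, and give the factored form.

hull edge (i=0, c=7) to (i=2, c=-6): slope -13/2, span 2
Factored form: p(x) = -6 ⊗ (x ⊕ 13/2) ⊗ (x ⊕ 13/2)
Answer: roots = 13/2 (mult 2)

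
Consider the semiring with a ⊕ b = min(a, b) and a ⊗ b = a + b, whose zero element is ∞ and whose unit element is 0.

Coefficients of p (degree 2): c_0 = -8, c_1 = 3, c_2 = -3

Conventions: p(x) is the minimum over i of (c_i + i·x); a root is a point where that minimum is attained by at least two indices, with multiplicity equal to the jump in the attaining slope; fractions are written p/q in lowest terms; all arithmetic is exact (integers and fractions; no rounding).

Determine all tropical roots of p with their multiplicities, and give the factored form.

hull edge (i=0, c=-8) to (i=2, c=-3): slope 5/2, span 2
Factored form: p(x) = -3 ⊗ (x ⊕ (-5/2)) ⊗ (x ⊕ (-5/2))
Answer: roots = -5/2 (mult 2)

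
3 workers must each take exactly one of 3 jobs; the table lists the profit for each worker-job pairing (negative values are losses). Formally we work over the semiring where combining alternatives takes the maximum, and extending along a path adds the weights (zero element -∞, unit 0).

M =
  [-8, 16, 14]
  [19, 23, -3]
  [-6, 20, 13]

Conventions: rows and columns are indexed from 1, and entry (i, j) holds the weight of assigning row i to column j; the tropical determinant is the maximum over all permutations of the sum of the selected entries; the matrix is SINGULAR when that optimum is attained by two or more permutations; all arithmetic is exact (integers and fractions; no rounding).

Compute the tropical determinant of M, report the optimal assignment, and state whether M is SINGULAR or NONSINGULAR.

σ = (1, 2, 3): (-8) + 23 + 13 = 28
σ = (1, 3, 2): (-8) + (-3) + 20 = 9
σ = (2, 1, 3): 16 + 19 + 13 = 48
σ = (2, 3, 1): 16 + (-3) + (-6) = 7
σ = (3, 1, 2): 14 + 19 + 20 = 53
σ = (3, 2, 1): 14 + 23 + (-6) = 31
Optimal value attained by: σ = (3, 1, 2).
Answer: det⊕(M) = 53; verdict: NONSINGULAR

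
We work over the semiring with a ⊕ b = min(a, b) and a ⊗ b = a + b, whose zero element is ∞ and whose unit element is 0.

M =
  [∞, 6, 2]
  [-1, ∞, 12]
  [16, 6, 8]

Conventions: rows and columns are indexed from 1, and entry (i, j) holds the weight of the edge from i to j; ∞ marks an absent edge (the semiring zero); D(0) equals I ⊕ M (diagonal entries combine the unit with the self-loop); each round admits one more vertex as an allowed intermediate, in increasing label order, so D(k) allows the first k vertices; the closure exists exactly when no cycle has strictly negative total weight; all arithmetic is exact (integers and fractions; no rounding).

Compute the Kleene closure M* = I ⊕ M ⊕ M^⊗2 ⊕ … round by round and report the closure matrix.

D(0):
  [0, 6, 2]
  [-1, 0, 12]
  [16, 6, 0]
D(1):
  [0, 6, 2]
  [-1, 0, 1]
  [16, 6, 0]
D(2):
  [0, 6, 2]
  [-1, 0, 1]
  [5, 6, 0]
D(3):
  [0, 6, 2]
  [-1, 0, 1]
  [5, 6, 0]
Answer: M* = [[0, 6, 2], [-1, 0, 1], [5, 6, 0]]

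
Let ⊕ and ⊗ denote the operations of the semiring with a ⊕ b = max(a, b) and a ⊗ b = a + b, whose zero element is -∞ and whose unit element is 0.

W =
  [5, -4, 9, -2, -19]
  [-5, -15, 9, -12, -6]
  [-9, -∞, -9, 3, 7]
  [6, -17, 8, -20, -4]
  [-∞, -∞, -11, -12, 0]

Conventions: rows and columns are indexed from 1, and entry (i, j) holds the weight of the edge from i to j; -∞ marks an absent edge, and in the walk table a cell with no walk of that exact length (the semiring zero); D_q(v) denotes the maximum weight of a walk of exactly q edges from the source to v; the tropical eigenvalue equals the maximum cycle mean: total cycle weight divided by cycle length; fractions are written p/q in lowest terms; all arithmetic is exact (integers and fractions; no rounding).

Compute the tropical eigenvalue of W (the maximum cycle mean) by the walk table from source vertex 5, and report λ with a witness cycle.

q=0: [-∞, -∞, -∞, -∞, 0]
q=1: [-∞, -∞, -11, -12, 0]
q=2: [-6, -29, -4, -8, 0]
q=3: [-1, -10, 3, -1, 3]
q=4: [5, -5, 8, 6, 10]
q=5: [12, 1, 14, 11, 15]
Optimal cycle mean attained by: cycle 1->3->4->1, total 9 + 3 + 6, length 3.
Answer: λ = 6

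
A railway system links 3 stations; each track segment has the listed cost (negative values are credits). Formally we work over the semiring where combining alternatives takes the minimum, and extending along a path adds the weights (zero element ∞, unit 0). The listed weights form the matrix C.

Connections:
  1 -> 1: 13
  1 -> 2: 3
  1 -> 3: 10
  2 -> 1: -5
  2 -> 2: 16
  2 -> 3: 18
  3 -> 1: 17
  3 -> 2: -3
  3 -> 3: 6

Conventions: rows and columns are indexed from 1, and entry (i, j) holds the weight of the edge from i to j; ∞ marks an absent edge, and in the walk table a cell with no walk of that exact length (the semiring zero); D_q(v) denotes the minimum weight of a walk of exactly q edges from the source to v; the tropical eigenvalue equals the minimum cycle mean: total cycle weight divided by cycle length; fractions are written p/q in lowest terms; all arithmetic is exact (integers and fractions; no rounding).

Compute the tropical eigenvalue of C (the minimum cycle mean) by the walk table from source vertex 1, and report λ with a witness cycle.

q=0: [0, ∞, ∞]
q=1: [13, 3, 10]
q=2: [-2, 7, 16]
q=3: [2, 1, 8]
Optimal cycle mean attained by: cycle 1->2->1, total 3 + (-5), length 2.
Answer: λ = -1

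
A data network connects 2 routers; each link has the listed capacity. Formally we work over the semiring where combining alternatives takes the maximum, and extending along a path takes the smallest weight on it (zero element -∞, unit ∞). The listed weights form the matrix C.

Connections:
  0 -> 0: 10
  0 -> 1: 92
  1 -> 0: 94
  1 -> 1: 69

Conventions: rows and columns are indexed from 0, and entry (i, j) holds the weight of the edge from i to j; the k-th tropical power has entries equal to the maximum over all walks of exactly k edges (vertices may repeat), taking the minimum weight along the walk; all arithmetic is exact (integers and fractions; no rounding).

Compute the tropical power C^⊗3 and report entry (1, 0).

C^⊗2:
  [92, 69]
  [69, 92]
C^⊗3:
  [69, 92]
  [92, 69]
Key observation: the optimum is the walk 1->0->1->0, with weight 94 min 92 min 94 = 92.
Optimal value attained by: walk 1->0->1->0.
Answer: (C^⊗3)[1][0] = 92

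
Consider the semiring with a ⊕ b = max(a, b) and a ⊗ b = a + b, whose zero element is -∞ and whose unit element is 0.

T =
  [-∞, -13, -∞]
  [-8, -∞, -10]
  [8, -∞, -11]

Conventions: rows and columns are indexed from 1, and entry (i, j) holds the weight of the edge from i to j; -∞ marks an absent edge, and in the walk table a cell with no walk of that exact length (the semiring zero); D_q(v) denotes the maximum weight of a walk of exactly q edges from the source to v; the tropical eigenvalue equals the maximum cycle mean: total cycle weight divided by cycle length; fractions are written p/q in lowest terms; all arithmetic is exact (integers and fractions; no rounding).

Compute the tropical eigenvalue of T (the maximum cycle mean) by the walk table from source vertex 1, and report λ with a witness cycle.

q=0: [0, -∞, -∞]
q=1: [-∞, -13, -∞]
q=2: [-21, -∞, -23]
q=3: [-15, -34, -34]
Optimal cycle mean attained by: cycle 1->2->3->1, total (-13) + (-10) + 8, length 3.
Answer: λ = -5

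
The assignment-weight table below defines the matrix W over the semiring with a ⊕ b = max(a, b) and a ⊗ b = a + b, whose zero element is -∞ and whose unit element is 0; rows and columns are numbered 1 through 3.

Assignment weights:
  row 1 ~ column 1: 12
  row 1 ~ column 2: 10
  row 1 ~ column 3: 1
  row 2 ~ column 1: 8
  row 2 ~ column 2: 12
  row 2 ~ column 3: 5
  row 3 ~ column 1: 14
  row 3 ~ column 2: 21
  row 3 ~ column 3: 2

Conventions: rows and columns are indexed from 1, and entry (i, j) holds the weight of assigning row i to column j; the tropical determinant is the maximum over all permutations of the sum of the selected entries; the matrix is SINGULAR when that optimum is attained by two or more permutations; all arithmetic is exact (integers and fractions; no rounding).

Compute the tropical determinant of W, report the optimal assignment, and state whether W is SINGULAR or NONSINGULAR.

σ = (1, 2, 3): 12 + 12 + 2 = 26
σ = (1, 3, 2): 12 + 5 + 21 = 38
σ = (2, 1, 3): 10 + 8 + 2 = 20
σ = (2, 3, 1): 10 + 5 + 14 = 29
σ = (3, 1, 2): 1 + 8 + 21 = 30
σ = (3, 2, 1): 1 + 12 + 14 = 27
Optimal value attained by: σ = (1, 3, 2).
Answer: det⊕(W) = 38; verdict: NONSINGULAR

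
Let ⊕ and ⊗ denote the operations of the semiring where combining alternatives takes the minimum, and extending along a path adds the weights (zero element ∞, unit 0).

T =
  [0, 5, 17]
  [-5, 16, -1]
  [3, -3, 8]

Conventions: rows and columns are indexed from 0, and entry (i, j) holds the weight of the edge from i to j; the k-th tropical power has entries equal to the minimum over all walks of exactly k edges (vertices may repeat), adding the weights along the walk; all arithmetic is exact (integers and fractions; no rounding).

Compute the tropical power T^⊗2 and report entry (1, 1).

T^⊗2:
  [0, 5, 4]
  [-5, -4, 7]
  [-8, 5, -4]
Key observation: the optimum is the walk 1->2->1, with weight (-1) + (-3) = -4.
Optimal value attained by: walk 1->2->1.
Answer: (T^⊗2)[1][1] = -4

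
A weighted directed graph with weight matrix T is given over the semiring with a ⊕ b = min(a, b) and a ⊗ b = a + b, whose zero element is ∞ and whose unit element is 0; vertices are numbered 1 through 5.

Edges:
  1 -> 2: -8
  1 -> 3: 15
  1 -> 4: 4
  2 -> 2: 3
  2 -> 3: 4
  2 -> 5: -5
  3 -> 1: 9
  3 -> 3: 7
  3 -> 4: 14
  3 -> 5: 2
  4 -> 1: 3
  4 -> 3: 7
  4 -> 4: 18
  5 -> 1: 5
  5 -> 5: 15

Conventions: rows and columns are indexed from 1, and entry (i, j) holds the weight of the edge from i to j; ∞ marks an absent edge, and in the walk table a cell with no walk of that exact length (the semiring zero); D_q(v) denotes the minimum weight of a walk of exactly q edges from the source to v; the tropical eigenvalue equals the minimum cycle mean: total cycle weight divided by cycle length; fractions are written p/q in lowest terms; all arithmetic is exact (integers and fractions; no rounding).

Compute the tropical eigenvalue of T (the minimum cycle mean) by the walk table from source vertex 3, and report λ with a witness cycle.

q=0: [∞, ∞, 0, ∞, ∞]
q=1: [9, ∞, 7, 14, 2]
q=2: [7, 1, 14, 13, 9]
q=3: [14, -1, 5, 11, -4]
q=4: [1, 2, 3, 18, -6]
q=5: [-1, -7, 6, 5, -3]
Optimal cycle mean attained by: cycle 1->2->5->1, total (-8) + (-5) + 5, length 3.
Answer: λ = -8/3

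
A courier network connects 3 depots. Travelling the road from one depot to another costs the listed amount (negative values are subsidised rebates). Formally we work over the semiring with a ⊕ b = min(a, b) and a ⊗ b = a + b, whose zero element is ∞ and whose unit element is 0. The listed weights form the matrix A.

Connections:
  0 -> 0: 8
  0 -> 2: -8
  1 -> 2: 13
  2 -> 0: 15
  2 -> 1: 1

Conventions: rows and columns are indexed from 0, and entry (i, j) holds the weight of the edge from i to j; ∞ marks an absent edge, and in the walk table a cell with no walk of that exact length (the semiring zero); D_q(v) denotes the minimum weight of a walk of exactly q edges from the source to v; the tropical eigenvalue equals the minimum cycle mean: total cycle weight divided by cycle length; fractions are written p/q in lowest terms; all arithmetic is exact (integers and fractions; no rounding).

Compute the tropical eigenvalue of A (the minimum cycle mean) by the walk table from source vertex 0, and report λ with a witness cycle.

q=0: [0, ∞, ∞]
q=1: [8, ∞, -8]
q=2: [7, -7, 0]
q=3: [15, 1, -1]
Optimal cycle mean attained by: cycle 0->2->0, total (-8) + 15, length 2.
Answer: λ = 7/2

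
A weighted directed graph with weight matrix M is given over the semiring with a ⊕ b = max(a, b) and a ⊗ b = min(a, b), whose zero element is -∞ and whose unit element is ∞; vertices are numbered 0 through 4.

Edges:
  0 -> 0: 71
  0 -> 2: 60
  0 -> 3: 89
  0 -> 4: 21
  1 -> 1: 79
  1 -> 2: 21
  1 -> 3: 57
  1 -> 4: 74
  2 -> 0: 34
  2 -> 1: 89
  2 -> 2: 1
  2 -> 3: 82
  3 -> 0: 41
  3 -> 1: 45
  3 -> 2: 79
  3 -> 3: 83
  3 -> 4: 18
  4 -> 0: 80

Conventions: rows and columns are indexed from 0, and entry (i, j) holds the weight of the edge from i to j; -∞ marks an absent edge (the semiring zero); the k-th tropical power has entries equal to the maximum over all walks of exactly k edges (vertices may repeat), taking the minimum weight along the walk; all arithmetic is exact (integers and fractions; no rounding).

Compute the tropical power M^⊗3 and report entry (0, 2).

M^⊗2:
  [71, 60, 79, 83, 21]
  [74, 79, 57, 57, 74]
  [41, 79, 79, 82, 74]
  [41, 79, 79, 83, 45]
  [71, -∞, 60, 80, 21]
M^⊗3:
  [71, 79, 79, 83, 60]
  [74, 79, 60, 74, 74]
  [74, 79, 79, 82, 74]
  [45, 79, 79, 83, 74]
  [71, 60, 79, 80, 21]
Key observation: the optimum is the walk 0->3->3->2, with weight 89 min 83 min 79 = 79.
Optimal value attained by: walk 0->3->3->2.
Answer: (M^⊗3)[0][2] = 79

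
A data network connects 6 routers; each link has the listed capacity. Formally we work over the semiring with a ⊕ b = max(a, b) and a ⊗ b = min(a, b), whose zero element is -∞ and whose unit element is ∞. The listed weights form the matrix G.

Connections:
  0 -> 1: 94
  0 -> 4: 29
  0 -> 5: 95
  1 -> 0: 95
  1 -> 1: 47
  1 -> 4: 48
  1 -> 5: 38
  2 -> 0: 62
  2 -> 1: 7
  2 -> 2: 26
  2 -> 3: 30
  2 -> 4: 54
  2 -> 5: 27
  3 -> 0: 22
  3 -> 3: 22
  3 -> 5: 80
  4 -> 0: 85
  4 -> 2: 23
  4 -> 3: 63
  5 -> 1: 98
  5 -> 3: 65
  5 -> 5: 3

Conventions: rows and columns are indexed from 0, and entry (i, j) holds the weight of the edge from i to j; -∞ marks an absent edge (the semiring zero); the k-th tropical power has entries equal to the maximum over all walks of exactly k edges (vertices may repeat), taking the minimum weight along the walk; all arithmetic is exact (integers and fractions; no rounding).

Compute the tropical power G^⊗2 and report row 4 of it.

G^⊗2:
  [94, 95, 23, 65, 48, 38]
  [48, 94, 23, 48, 47, 95]
  [54, 62, 26, 54, 29, 62]
  [22, 80, -∞, 65, 22, 22]
  [23, 85, 23, 23, 29, 85]
  [95, 47, -∞, 22, 48, 65]
Answer: row 4 of G^⊗2 = [23, 85, 23, 23, 29, 85]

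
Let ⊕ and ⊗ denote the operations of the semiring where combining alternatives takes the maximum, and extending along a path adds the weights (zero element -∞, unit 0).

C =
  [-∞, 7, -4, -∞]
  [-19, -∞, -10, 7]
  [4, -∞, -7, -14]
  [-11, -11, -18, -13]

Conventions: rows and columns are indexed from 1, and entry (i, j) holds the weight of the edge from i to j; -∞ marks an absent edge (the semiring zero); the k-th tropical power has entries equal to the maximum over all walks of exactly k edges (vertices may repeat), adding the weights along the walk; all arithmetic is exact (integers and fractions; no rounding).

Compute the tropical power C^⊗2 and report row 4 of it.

C^⊗2:
  [0, -∞, -3, 14]
  [-4, -4, -11, -6]
  [-3, 11, 0, -21]
  [-14, -4, -15, -4]
Answer: row 4 of C^⊗2 = [-14, -4, -15, -4]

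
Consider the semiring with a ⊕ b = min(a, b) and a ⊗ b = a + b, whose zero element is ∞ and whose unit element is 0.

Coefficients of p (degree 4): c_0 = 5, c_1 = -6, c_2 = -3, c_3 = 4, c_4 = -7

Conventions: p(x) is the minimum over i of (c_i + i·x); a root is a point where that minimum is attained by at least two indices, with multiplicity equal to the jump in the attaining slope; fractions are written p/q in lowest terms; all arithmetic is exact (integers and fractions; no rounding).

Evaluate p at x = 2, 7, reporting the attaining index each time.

p(2) = min(5+0·2=5, -6+1·2=-4, -3+2·2=1, 4+3·2=10, -7+4·2=1) = -4 (attained by i=1)
p(7) = min(5+0·7=5, -6+1·7=1, -3+2·7=11, 4+3·7=25, -7+4·7=21) = 1 (attained by i=1)
Answer: p(2) = -4; p(7) = 1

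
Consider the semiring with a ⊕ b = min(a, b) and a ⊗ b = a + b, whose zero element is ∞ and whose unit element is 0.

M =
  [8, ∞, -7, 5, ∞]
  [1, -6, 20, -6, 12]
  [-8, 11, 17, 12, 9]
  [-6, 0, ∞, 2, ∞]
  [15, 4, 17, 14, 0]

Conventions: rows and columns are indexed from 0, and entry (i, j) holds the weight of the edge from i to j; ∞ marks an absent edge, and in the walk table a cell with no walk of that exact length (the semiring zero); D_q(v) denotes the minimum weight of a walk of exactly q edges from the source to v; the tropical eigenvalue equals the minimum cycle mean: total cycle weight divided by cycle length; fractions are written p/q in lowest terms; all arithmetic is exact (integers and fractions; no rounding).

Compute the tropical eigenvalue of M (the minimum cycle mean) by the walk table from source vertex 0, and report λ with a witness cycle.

q=0: [0, ∞, ∞, ∞, ∞]
q=1: [8, ∞, -7, 5, ∞]
q=2: [-15, 4, 1, 5, 2]
q=3: [-7, -2, -22, -10, 2]
q=4: [-30, -11, -14, -10, -13]
q=5: [-22, -17, -37, -25, -13]
Optimal cycle mean attained by: cycle 0->2->0, total (-7) + (-8), length 2.
Answer: λ = -15/2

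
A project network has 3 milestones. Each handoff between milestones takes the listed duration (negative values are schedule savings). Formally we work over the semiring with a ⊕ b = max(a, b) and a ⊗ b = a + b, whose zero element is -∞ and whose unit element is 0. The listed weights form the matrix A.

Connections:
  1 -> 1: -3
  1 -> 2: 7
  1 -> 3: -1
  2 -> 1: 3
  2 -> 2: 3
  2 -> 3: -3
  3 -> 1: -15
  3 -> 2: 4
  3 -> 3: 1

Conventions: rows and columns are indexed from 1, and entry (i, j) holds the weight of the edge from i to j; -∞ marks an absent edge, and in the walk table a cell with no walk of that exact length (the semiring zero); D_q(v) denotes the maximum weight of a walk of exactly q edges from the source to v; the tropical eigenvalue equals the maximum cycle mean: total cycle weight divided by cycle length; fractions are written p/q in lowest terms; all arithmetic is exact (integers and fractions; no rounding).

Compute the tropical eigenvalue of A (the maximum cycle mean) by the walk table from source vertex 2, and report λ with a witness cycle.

q=0: [-∞, 0, -∞]
q=1: [3, 3, -3]
q=2: [6, 10, 2]
q=3: [13, 13, 7]
Optimal cycle mean attained by: cycle 1->2->1, total 7 + 3, length 2.
Answer: λ = 5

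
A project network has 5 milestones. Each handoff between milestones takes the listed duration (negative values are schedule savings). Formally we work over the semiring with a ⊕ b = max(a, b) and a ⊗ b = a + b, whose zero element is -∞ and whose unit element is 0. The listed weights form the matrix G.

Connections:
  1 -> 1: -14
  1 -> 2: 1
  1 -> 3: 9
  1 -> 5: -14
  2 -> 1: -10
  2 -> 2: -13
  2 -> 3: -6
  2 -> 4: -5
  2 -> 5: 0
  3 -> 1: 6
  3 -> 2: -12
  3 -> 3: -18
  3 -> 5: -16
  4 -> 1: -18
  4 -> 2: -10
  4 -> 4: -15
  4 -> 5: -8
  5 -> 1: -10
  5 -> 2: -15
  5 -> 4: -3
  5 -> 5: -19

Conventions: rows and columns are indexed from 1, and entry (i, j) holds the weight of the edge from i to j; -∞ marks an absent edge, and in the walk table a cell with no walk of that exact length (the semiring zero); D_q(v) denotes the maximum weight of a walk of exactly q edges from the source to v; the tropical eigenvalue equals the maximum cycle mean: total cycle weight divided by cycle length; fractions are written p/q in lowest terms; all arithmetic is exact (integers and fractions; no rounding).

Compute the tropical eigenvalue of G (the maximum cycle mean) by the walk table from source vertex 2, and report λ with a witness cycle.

q=0: [-∞, 0, -∞, -∞, -∞]
q=1: [-10, -13, -6, -5, 0]
q=2: [0, -9, -1, -3, -13]
q=3: [5, 1, 9, -14, -9]
q=4: [15, 6, 14, -4, 1]
q=5: [20, 16, 24, 1, 6]
Optimal cycle mean attained by: cycle 1->3->1, total 9 + 6, length 2.
Answer: λ = 15/2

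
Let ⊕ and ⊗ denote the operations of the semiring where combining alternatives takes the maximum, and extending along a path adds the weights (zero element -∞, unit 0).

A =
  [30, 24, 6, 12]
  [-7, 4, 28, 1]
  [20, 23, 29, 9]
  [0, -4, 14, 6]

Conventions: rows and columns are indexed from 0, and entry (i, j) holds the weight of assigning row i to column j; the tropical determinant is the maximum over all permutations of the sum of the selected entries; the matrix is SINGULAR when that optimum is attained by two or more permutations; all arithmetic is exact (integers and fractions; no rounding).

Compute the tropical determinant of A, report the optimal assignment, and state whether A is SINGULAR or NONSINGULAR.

σ = (0, 1, 2, 3): 30 + 4 + 29 + 6 = 69
σ = (0, 1, 3, 2): 30 + 4 + 9 + 14 = 57
σ = (0, 2, 1, 3): 30 + 28 + 23 + 6 = 87
σ = (0, 2, 3, 1): 30 + 28 + 9 + (-4) = 63
σ = (0, 3, 1, 2): 30 + 1 + 23 + 14 = 68
σ = (0, 3, 2, 1): 30 + 1 + 29 + (-4) = 56
σ = (1, 0, 2, 3): 24 + (-7) + 29 + 6 = 52
σ = (1, 0, 3, 2): 24 + (-7) + 9 + 14 = 40
σ = (1, 2, 0, 3): 24 + 28 + 20 + 6 = 78
σ = (1, 2, 3, 0): 24 + 28 + 9 + 0 = 61
σ = (1, 3, 0, 2): 24 + 1 + 20 + 14 = 59
σ = (1, 3, 2, 0): 24 + 1 + 29 + 0 = 54
σ = (2, 0, 1, 3): 6 + (-7) + 23 + 6 = 28
σ = (2, 0, 3, 1): 6 + (-7) + 9 + (-4) = 4
σ = (2, 1, 0, 3): 6 + 4 + 20 + 6 = 36
σ = (2, 1, 3, 0): 6 + 4 + 9 + 0 = 19
σ = (2, 3, 0, 1): 6 + 1 + 20 + (-4) = 23
σ = (2, 3, 1, 0): 6 + 1 + 23 + 0 = 30
σ = (3, 0, 1, 2): 12 + (-7) + 23 + 14 = 42
σ = (3, 0, 2, 1): 12 + (-7) + 29 + (-4) = 30
σ = (3, 1, 0, 2): 12 + 4 + 20 + 14 = 50
σ = (3, 1, 2, 0): 12 + 4 + 29 + 0 = 45
σ = (3, 2, 0, 1): 12 + 28 + 20 + (-4) = 56
σ = (3, 2, 1, 0): 12 + 28 + 23 + 0 = 63
Optimal value attained by: σ = (0, 2, 1, 3).
Answer: det⊕(A) = 87; verdict: NONSINGULAR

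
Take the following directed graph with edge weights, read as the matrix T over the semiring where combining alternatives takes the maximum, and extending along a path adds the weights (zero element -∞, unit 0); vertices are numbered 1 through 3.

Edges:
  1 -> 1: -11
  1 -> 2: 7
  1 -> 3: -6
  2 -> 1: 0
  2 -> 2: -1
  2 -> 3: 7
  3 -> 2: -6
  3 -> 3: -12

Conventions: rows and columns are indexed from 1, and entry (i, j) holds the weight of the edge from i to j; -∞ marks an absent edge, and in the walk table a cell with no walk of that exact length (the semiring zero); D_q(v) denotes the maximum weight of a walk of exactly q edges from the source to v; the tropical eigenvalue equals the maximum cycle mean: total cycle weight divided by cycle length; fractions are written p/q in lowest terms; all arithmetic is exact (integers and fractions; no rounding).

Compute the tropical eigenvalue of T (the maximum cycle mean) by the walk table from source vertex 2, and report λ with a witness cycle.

q=0: [-∞, 0, -∞]
q=1: [0, -1, 7]
q=2: [-1, 7, 6]
q=3: [7, 6, 14]
Optimal cycle mean attained by: cycle 1->2->1, total 7 + 0, length 2.
Answer: λ = 7/2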